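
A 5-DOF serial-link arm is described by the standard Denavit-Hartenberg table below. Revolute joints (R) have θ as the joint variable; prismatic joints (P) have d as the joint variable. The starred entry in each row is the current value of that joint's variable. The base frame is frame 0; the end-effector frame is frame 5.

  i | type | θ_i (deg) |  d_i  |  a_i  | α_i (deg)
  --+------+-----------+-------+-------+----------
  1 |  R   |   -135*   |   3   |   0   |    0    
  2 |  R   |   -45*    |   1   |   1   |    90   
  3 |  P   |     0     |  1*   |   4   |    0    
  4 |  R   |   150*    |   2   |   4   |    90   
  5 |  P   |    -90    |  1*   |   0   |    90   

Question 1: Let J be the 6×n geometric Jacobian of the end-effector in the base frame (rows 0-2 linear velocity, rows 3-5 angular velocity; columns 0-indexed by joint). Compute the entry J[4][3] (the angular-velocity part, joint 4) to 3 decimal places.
axis z_3 = (-0.0000,1.0000,0.0000); lever o_n−o_3 = (2.9641,2.0000,2.8660)
cross product → J_v[:, 3] = (2.8660,0.0000,-2.9641)
J_ω[:, 3] = z_3
entry J[4][3] = 1.0000

1.000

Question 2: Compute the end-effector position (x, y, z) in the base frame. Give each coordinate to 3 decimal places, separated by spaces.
-2.036 3.000 6.866

after link 1: o_1 = (0.0000, 0.0000, 3.0000)
after link 2: o_2 = (-1.0000, -0.0000, 4.0000)
after link 3: o_3 = (-5.0000, 1.0000, 4.0000)
after link 4: o_4 = (-1.5359, 3.0000, 6.0000)
after link 5: o_5 = (-2.0359, 3.0000, 6.8660)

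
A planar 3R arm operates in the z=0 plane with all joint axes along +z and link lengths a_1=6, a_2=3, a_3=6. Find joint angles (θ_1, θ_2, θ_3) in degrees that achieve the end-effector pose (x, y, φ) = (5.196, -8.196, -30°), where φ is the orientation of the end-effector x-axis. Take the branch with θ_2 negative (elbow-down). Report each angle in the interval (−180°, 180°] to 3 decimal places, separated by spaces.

-60.002 -120.003 150.005

wrist centre = target − a_3·(cos φ, sin φ) = (-0.0002, -5.1960)
cos θ_2 = (26.9984−6²−3²)/(2·6·3) = -0.5000; θ_2 = -120.0029° (elbow-down)
β = atan2(-5.1960,-0.0002) = -90.0017°; ψ = atan2(-2.5980,4.4999) = -30.0000°
θ_1 = β − ψ = -60.0017°
θ_3 = φ − θ_1 − θ_2 = 150.0046° (wrapped to (-180°,180°])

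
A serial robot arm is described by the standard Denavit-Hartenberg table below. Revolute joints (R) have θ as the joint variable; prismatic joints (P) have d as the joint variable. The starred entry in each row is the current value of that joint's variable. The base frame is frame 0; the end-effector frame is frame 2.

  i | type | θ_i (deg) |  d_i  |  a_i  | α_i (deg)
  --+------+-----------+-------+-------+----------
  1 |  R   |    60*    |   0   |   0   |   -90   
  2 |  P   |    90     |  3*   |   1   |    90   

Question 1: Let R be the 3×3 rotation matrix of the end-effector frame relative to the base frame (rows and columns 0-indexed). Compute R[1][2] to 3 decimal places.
0.866

End-effector z-axis (col 2 of R) = (0.5000,0.8660,0.0000)
R[1][2] = 0.8660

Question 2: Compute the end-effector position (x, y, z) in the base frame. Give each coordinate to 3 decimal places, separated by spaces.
after link 1: o_1 = (0.0000, 0.0000, 0.0000)
after link 2: o_2 = (-2.5981, 1.5000, -1.0000)

-2.598 1.500 -1.000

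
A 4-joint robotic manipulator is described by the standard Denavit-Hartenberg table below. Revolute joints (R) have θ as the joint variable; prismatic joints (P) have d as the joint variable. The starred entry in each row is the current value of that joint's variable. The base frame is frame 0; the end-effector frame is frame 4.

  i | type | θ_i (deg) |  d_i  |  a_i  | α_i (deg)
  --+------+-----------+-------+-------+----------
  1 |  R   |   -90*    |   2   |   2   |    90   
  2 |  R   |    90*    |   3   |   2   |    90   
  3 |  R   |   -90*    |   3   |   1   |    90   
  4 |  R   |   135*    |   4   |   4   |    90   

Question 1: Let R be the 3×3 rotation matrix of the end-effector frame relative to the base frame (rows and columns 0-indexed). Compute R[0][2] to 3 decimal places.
End-effector z-axis (col 2 of R) = (0.7071,-0.7071,-0.0000)
R[0][2] = 0.7071

0.707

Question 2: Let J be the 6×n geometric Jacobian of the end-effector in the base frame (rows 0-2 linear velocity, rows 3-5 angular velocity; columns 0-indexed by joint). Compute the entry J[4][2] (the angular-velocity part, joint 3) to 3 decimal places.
axis z_2 = (-0.0000,-1.0000,-0.0000); lever o_n−o_2 = (-1.8284,-5.8284,-4.0000)
cross product → J_v[:, 2] = (4.0000,0.0000,-1.8284)
J_ω[:, 2] = z_2
entry J[4][2] = -1.0000

-1.000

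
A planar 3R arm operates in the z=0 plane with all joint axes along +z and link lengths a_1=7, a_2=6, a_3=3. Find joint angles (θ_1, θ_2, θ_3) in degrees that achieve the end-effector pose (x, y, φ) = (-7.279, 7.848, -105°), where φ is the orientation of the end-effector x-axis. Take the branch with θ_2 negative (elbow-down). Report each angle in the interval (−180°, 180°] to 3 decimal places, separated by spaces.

wrist centre = target − a_3·(cos φ, sin φ) = (-6.5025, 10.7458)
cos θ_2 = (157.7548−7²−6²)/(2·7·6) = 0.8661; θ_2 = -29.9882° (elbow-down)
β = atan2(10.7458,-6.5025) = 121.1792°; ψ = atan2(-2.9989,12.1968) = -13.8138°
θ_1 = β − ψ = 134.9930°
θ_3 = φ − θ_1 − θ_2 = 149.9952° (wrapped to (-180°,180°])

134.993 -29.988 149.995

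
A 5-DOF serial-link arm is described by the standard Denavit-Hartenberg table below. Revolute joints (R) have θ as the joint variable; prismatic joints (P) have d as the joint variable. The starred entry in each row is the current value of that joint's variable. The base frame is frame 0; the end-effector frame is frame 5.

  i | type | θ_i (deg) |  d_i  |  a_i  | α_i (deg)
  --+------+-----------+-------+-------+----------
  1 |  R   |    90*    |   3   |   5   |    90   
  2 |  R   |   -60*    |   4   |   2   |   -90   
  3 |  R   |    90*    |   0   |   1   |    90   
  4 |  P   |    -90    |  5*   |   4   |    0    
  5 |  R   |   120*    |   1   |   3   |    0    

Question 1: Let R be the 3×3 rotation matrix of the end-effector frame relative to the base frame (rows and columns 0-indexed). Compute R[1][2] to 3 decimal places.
End-effector z-axis (col 2 of R) = (0.0000,0.5000,-0.8660)
R[1][2] = 0.5000

0.500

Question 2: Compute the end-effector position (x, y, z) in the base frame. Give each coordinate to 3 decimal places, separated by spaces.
after link 1: o_1 = (0.0000, 5.0000, 3.0000)
after link 2: o_2 = (4.0000, 6.0000, 1.2679)
after link 3: o_3 = (3.0000, 6.0000, 1.2679)
after link 4: o_4 = (3.0000, 5.0359, -5.0622)
after link 5: o_5 = (0.4019, 6.8349, -5.1782)

0.402 6.835 -5.178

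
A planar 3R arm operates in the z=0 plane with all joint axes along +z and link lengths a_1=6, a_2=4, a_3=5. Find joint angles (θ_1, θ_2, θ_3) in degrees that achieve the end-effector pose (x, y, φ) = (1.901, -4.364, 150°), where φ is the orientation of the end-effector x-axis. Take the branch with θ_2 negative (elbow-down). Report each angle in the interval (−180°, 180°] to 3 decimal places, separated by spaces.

wrist centre = target − a_3·(cos φ, sin φ) = (6.2311, -6.8640)
cos θ_2 = (85.9414−6²−4²)/(2·6·4) = 0.7071; θ_2 = -44.9995° (elbow-down)
β = atan2(-6.8640,6.2311) = -47.7669°; ψ = atan2(-2.8284,8.8285) = -17.7641°
θ_1 = β − ψ = -30.0028°
θ_3 = φ − θ_1 − θ_2 = -134.9977° (wrapped to (-180°,180°])

-30.003 -44.999 -134.998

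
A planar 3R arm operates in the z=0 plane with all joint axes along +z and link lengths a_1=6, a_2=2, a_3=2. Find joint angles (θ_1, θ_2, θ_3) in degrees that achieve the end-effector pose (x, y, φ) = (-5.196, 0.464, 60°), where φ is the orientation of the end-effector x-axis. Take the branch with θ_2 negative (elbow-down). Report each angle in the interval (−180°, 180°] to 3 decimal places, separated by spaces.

wrist centre = target − a_3·(cos φ, sin φ) = (-6.1960, -1.2681)
cos θ_2 = (39.9984−6²−2²)/(2·6·2) = -0.0001; θ_2 = -90.0039° (elbow-down)
β = atan2(-1.2681,-6.1960) = -168.4338°; ψ = atan2(-2.0000,5.9999) = -18.4353°
θ_1 = β − ψ = -149.9984°
θ_3 = φ − θ_1 − θ_2 = -59.9977° (wrapped to (-180°,180°])

-149.998 -90.004 -59.998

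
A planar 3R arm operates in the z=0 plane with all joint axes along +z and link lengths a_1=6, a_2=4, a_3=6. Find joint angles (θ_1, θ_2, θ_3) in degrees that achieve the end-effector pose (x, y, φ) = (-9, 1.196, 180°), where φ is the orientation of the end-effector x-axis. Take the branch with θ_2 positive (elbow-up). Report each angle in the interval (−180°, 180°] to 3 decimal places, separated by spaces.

wrist centre = target − a_3·(cos φ, sin φ) = (-3.0000, 1.1960)
cos θ_2 = (10.4304−6²−4²)/(2·6·4) = -0.8660; θ_2 = 150.0009° (elbow-up)
β = atan2(1.1960,-3.0000) = 158.2645°; ψ = atan2(1.9999,2.5359) = 38.2616°
θ_1 = β − ψ = 120.0029°
θ_3 = φ − θ_1 − θ_2 = -90.0038° (wrapped to (-180°,180°])

120.003 150.001 -90.004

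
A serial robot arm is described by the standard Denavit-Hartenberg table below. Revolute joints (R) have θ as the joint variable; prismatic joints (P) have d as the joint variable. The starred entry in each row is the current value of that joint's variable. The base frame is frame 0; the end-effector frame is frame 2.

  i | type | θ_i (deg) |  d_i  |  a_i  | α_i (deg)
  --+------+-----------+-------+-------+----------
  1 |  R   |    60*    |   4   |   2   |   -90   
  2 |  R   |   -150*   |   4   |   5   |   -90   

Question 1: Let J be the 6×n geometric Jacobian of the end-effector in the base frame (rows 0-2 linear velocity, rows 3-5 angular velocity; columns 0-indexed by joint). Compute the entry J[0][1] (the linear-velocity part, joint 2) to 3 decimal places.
1.250

axis z_1 = (-0.8660,0.5000,0.0000); lever o_n−o_1 = (-5.6292,-1.7500,2.5000)
cross product → J_v[:, 1] = (1.2500,2.1651,4.3301)
J_ω[:, 1] = z_1
entry J[0][1] = 1.2500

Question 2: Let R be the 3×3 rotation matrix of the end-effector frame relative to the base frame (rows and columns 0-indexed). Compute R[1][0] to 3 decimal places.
-0.750

End-effector x-axis (col 0 of R) = (-0.4330,-0.7500,0.5000)
R[1][0] = -0.7500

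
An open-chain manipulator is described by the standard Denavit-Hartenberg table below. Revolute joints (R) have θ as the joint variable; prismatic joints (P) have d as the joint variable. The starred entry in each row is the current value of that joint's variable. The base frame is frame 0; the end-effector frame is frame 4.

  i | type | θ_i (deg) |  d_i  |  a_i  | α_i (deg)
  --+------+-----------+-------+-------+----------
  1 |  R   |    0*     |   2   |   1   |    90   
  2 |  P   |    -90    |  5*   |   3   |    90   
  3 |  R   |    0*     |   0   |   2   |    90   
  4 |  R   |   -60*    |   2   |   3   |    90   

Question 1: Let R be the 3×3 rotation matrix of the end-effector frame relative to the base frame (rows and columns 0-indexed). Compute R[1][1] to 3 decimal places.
1.000

End-effector y-axis (col 1 of R) = (-0.0000,1.0000,-0.0000)
R[1][1] = 1.0000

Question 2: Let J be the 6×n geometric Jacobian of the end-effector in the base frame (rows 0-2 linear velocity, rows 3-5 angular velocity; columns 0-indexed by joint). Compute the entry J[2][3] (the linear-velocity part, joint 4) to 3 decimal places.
axis z_3 = (-0.0000,1.0000,-0.0000); lever o_n−o_3 = (2.5981,2.0000,-1.5000)
cross product → J_v[:, 3] = (-1.5000,-0.0000,-2.5981)
J_ω[:, 3] = z_3
entry J[2][3] = -2.5981

-2.598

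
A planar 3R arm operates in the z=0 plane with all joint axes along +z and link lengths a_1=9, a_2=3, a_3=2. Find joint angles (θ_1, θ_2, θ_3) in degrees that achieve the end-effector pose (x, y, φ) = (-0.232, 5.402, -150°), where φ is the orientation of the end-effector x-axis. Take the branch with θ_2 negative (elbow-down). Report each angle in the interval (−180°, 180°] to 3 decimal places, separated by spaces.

wrist centre = target − a_3·(cos φ, sin φ) = (1.5001, 6.4020)
cos θ_2 = (43.2358−9²−3²)/(2·9·3) = -0.8660; θ_2 = -149.9976° (elbow-down)
β = atan2(6.4020,1.5001) = 76.8129°; ψ = atan2(-1.5001,6.4020) = -13.1876°
θ_1 = β − ψ = 90.0005°
θ_3 = φ − θ_1 − θ_2 = -90.0029° (wrapped to (-180°,180°])

90.001 -149.998 -90.003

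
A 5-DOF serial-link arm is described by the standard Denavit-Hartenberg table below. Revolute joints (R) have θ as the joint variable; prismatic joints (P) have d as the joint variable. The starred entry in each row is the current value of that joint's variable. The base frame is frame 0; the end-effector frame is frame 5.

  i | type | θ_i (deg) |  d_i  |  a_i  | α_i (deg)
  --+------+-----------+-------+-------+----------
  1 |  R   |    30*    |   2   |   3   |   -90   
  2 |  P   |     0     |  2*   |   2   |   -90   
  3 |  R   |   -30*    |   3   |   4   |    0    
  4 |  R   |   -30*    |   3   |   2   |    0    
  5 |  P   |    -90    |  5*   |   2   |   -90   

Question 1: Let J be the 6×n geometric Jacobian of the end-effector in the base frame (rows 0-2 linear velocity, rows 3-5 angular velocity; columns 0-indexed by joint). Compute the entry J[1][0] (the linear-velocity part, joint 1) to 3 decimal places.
3.330

axis z_0 = ẑ; lever o_n−o_0 = (3.3301,9.6962,-9.0000)
cross product → J_v[:, 0] = (-9.6962,3.3301,0.0000)
J_ω[:, 0] = z_0
entry J[1][0] = 3.3301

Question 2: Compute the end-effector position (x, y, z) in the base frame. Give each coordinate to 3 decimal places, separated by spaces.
3.330 9.696 -9.000

after link 1: o_1 = (2.5981, 1.5000, 2.0000)
after link 2: o_2 = (3.3301, 4.2321, 2.0000)
after link 3: o_3 = (5.3301, 7.6962, -1.0000)
after link 4: o_4 = (5.3301, 9.6962, -4.0000)
after link 5: o_5 = (3.3301, 9.6962, -9.0000)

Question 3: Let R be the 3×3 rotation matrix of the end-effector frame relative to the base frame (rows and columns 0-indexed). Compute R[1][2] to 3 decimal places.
1.000

End-effector z-axis (col 2 of R) = (0.0000,1.0000,0.0000)
R[1][2] = 1.0000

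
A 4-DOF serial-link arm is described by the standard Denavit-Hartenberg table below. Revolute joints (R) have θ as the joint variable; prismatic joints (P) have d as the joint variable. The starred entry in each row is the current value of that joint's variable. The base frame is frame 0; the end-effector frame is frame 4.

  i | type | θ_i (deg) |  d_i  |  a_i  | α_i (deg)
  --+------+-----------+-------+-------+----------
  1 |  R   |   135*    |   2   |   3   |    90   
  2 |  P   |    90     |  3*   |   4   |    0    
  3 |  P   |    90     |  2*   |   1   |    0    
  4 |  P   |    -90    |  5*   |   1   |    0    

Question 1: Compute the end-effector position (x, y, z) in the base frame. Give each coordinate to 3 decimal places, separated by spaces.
5.657 8.485 7.000

after link 1: o_1 = (-2.1213, 2.1213, 2.0000)
after link 2: o_2 = (0.0000, 4.2426, 6.0000)
after link 3: o_3 = (2.1213, 4.9497, 6.0000)
after link 4: o_4 = (5.6569, 8.4853, 7.0000)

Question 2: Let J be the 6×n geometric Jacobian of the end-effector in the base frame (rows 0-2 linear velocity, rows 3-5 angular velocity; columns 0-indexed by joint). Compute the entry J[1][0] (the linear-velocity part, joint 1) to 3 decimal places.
axis z_0 = ẑ; lever o_n−o_0 = (5.6569,8.4853,7.0000)
cross product → J_v[:, 0] = (-8.4853,5.6569,0.0000)
J_ω[:, 0] = z_0
entry J[1][0] = 5.6569

5.657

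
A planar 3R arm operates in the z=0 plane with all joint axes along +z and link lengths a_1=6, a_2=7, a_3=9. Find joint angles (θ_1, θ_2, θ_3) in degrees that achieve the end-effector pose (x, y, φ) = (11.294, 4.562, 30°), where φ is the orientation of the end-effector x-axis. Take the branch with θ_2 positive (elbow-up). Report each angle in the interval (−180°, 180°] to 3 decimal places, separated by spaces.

wrist centre = target − a_3·(cos φ, sin φ) = (3.4998, 0.0620)
cos θ_2 = (12.2522−6²−7²)/(2·6·7) = -0.8660; θ_2 = 150.0022° (elbow-up)
β = atan2(0.0620,3.4998) = 1.0149°; ψ = atan2(3.4998,-0.0623) = 91.0200°
θ_1 = β − ψ = -90.0051°
θ_3 = φ − θ_1 − θ_2 = -29.9971° (wrapped to (-180°,180°])

-90.005 150.002 -29.997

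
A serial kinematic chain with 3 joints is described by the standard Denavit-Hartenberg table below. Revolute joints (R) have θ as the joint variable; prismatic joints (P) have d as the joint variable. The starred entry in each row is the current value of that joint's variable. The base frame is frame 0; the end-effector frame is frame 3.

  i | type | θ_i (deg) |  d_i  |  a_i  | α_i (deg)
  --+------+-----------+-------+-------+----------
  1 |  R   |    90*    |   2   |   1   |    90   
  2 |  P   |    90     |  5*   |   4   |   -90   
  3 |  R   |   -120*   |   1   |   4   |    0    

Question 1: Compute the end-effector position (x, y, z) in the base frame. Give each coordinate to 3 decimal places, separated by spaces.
8.464 -0.000 4.000

after link 1: o_1 = (0.0000, 1.0000, 2.0000)
after link 2: o_2 = (5.0000, 1.0000, 6.0000)
after link 3: o_3 = (8.4641, -0.0000, 4.0000)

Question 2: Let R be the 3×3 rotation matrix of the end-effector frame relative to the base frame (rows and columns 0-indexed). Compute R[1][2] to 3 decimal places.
-1.000

End-effector z-axis (col 2 of R) = (-0.0000,-1.0000,0.0000)
R[1][2] = -1.0000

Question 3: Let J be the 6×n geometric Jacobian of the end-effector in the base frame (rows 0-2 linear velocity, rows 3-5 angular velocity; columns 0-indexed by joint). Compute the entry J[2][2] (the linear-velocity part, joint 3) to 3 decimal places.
axis z_2 = (-0.0000,-1.0000,0.0000); lever o_n−o_2 = (3.4641,-1.0000,-2.0000)
cross product → J_v[:, 2] = (2.0000,0.0000,3.4641)
J_ω[:, 2] = z_2
entry J[2][2] = 3.4641

3.464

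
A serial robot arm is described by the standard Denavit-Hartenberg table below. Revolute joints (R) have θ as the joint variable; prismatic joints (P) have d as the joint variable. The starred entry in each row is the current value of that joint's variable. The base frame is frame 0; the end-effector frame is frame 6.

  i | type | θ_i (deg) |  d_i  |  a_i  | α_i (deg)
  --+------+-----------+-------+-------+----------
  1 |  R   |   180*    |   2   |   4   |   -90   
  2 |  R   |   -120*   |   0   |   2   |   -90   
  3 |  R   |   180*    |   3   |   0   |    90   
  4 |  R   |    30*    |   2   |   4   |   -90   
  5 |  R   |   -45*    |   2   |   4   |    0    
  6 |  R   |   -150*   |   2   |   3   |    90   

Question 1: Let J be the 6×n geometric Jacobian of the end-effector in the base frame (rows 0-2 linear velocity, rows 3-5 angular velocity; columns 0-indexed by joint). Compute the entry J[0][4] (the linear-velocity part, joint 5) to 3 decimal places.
axis z_4 = (-0.5000,0.0000,0.8660); lever o_n−o_4 = (-1.9399,2.0520,3.4988)
cross product → J_v[:, 4] = (-1.7771,0.0694,-1.0260)
J_ω[:, 4] = z_4
entry J[0][4] = -1.7771

-1.777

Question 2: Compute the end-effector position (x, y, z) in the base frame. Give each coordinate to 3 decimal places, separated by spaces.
-11.002 4.052 6.731

after link 1: o_1 = (-4.0000, 0.0000, 2.0000)
after link 2: o_2 = (-3.0000, 0.0000, 3.7321)
after link 3: o_3 = (-5.5981, 0.0000, 5.2321)
after link 4: o_4 = (-9.0622, 2.0000, 3.2321)
after link 5: o_5 = (-12.5117, 4.8284, 3.5499)
after link 6: o_6 = (-11.0021, 4.0520, 6.7308)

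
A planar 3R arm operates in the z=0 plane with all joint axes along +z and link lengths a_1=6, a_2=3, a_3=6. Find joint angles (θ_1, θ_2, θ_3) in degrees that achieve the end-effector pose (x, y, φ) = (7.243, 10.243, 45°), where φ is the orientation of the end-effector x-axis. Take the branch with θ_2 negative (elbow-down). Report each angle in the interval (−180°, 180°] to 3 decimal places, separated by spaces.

89.997 -89.990 44.993

wrist centre = target − a_3·(cos φ, sin φ) = (3.0004, 6.0004)
cos θ_2 = (45.0065−6²−3²)/(2·6·3) = 0.0002; θ_2 = -89.9897° (elbow-down)
β = atan2(6.0004,3.0004) = 63.4336°; ψ = atan2(-3.0000,6.0005) = -26.5630°
θ_1 = β − ψ = 89.9966°
θ_3 = φ − θ_1 − θ_2 = 44.9931° (wrapped to (-180°,180°])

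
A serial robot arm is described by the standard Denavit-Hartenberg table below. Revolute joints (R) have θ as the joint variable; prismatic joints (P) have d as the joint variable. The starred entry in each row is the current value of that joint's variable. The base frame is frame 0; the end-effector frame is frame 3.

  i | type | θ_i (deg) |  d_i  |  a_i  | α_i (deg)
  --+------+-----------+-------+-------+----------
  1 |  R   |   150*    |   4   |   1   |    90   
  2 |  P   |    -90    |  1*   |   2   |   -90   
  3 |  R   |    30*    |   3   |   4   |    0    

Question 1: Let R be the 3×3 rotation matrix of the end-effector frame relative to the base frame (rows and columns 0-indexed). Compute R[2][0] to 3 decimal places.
-0.866

End-effector x-axis (col 0 of R) = (-0.2500,-0.4330,-0.8660)
R[2][0] = -0.8660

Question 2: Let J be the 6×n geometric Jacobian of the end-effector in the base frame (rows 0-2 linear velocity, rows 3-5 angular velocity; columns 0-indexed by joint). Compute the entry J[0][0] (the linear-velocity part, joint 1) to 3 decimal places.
-1.134

axis z_0 = ẑ; lever o_n−o_0 = (-3.9641,1.1340,-1.4641)
cross product → J_v[:, 0] = (-1.1340,-3.9641,0.0000)
J_ω[:, 0] = z_0
entry J[0][0] = -1.1340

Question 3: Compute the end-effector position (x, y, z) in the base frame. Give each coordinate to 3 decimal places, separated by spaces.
after link 1: o_1 = (-0.8660, 0.5000, 4.0000)
after link 2: o_2 = (-0.3660, 1.3660, 2.0000)
after link 3: o_3 = (-3.9641, 1.1340, -1.4641)

-3.964 1.134 -1.464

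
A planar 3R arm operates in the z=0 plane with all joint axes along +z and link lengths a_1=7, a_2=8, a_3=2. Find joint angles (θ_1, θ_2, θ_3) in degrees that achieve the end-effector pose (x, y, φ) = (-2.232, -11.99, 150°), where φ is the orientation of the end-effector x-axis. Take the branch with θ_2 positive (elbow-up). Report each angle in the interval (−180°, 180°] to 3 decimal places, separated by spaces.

wrist centre = target − a_3·(cos φ, sin φ) = (-0.4999, -12.9900)
cos θ_2 = (168.9900−7²−8²)/(2·7·8) = 0.4999; θ_2 = 60.0059° (elbow-up)
β = atan2(-12.9900,-0.4999) = -92.2041°; ψ = atan2(6.9286,10.9993) = 32.2074°
θ_1 = β − ψ = -124.4115°
θ_3 = φ − θ_1 − θ_2 = -145.5944° (wrapped to (-180°,180°])

-124.411 60.006 -145.594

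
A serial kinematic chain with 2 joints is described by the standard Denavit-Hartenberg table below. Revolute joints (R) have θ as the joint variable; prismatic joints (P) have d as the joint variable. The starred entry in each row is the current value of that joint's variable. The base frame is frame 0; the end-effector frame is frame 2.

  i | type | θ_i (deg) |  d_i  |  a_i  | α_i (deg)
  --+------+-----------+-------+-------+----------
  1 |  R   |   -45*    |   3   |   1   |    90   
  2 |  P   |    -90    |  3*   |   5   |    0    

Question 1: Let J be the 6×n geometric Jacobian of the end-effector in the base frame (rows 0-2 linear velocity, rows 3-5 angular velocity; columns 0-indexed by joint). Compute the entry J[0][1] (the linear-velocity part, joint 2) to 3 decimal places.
-0.707

prismatic axis z_1 = (-0.7071,-0.7071,0.0000)
J_v[:, 1] = z_1; J_ω[:, 1] = (0,0,0)
entry J[0][1] = -0.7071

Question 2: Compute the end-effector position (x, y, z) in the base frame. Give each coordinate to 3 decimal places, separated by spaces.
after link 1: o_1 = (0.7071, -0.7071, 3.0000)
after link 2: o_2 = (-1.4142, -2.8284, -2.0000)

-1.414 -2.828 -2.000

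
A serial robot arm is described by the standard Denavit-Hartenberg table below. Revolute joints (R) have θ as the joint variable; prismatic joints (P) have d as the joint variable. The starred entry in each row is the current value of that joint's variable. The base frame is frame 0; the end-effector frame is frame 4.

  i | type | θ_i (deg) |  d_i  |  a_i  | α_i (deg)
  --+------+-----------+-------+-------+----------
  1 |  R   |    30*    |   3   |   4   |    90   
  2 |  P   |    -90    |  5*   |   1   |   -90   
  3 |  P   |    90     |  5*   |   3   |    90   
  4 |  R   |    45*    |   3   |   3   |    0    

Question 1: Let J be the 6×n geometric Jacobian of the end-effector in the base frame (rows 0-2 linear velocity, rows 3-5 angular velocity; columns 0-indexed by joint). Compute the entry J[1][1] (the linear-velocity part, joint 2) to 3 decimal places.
-0.866

prismatic axis z_1 = (0.5000,-0.8660,0.0000)
J_v[:, 1] = z_1; J_ω[:, 1] = (0,0,0)
entry J[1][1] = -0.8660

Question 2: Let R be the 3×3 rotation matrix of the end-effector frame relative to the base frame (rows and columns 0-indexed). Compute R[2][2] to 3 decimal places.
End-effector z-axis (col 2 of R) = (0.0000,-0.0000,-1.0000)
R[2][2] = -1.0000

-1.000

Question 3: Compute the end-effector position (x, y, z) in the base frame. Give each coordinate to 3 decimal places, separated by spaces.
after link 1: o_1 = (3.4641, 2.0000, 3.0000)
after link 2: o_2 = (5.9641, -2.3301, 2.0000)
after link 3: o_3 = (8.7942, 2.7679, 2.0000)
after link 4: o_4 = (9.5707, 5.6657, -1.0000)

9.571 5.666 -1.000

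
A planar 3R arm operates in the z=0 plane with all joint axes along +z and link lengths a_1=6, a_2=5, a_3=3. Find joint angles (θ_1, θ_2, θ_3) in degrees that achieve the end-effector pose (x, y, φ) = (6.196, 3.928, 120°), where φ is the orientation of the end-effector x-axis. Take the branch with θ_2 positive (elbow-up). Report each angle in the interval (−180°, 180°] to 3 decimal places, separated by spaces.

wrist centre = target − a_3·(cos φ, sin φ) = (7.6960, 1.3299)
cos θ_2 = (60.9971−6²−5²)/(2·6·5) = -0.0000; θ_2 = 90.0028° (elbow-up)
β = atan2(1.3299,7.6960) = 9.8043°; ψ = atan2(5.0000,5.9998) = 39.8067°
θ_1 = β − ψ = -30.0024°
θ_3 = φ − θ_1 − θ_2 = 59.9997° (wrapped to (-180°,180°])

-30.002 90.003 60.000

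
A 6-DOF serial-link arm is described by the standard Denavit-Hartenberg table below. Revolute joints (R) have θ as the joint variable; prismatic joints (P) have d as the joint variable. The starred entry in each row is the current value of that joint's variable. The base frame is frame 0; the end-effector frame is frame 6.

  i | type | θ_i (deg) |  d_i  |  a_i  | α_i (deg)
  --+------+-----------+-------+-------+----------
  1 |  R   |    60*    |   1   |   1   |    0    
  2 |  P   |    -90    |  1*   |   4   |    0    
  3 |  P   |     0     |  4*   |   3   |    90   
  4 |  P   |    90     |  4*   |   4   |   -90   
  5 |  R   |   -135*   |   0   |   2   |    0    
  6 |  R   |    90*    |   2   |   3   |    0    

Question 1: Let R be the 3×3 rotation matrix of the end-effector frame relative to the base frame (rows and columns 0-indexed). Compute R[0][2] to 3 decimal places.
End-effector z-axis (col 2 of R) = (-0.8660,0.5000,0.0000)
R[0][2] = -0.8660

-0.866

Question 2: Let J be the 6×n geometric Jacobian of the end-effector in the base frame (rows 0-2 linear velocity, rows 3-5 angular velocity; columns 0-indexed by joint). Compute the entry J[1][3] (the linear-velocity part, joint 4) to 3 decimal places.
-0.866

prismatic axis z_3 = (-0.5000,-0.8660,0.0000)
J_v[:, 3] = z_3; J_ω[:, 3] = (0,0,0)
entry J[1][3] = -0.8660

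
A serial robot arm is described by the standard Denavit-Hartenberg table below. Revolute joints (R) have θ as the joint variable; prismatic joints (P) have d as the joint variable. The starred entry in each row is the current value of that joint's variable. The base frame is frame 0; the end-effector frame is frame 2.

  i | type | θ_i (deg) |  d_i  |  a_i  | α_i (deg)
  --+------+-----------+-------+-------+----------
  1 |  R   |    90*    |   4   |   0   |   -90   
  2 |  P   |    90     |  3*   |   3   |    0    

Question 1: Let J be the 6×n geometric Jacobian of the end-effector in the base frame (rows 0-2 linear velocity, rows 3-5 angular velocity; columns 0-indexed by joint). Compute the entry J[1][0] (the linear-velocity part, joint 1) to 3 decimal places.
axis z_0 = ẑ; lever o_n−o_0 = (-3.0000,0.0000,1.0000)
cross product → J_v[:, 0] = (-0.0000,-3.0000,0.0000)
J_ω[:, 0] = z_0
entry J[1][0] = -3.0000

-3.000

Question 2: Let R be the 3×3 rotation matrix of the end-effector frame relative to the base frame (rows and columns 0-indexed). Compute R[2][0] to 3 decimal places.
End-effector x-axis (col 0 of R) = (-0.0000,0.0000,-1.0000)
R[2][0] = -1.0000

-1.000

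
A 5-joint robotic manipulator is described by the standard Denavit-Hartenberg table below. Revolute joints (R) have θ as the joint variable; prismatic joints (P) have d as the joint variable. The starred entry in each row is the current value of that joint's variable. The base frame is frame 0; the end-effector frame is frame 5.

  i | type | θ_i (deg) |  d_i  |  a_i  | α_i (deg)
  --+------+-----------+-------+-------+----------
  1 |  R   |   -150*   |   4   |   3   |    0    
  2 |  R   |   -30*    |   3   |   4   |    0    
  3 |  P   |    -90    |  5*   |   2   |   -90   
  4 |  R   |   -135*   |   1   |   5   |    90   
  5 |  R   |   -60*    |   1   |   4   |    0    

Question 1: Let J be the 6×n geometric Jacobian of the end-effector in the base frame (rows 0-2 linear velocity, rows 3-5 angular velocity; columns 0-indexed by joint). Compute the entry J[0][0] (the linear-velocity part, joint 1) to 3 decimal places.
5.157

axis z_0 = ẑ; lever o_n−o_0 = (-4.1340,-5.1569,16.2426)
cross product → J_v[:, 0] = (5.1569,-4.1340,0.0000)
J_ω[:, 0] = z_0
entry J[0][0] = 5.1569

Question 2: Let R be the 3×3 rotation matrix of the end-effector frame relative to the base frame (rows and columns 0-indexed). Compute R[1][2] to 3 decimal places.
End-effector z-axis (col 2 of R) = (-0.0000,-0.7071,-0.7071)
R[1][2] = -0.7071

-0.707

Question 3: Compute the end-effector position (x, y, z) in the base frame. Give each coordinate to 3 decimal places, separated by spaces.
-4.134 -5.157 16.243

after link 1: o_1 = (-2.5981, -1.5000, 4.0000)
after link 2: o_2 = (-6.5981, -1.5000, 7.0000)
after link 3: o_3 = (-6.5981, 0.5000, 12.0000)
after link 4: o_4 = (-7.5981, -3.0355, 15.5355)
after link 5: o_5 = (-4.1340, -5.1569, 16.2426)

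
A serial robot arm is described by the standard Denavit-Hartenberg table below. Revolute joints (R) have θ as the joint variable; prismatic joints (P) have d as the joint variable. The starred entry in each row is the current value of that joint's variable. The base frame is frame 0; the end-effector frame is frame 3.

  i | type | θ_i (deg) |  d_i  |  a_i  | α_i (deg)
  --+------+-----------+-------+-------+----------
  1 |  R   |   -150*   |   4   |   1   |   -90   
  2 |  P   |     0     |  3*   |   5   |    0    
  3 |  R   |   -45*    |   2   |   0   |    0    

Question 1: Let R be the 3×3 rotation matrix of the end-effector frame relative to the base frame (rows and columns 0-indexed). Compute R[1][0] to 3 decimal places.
End-effector x-axis (col 0 of R) = (-0.6124,-0.3536,0.7071)
R[1][0] = -0.3536

-0.354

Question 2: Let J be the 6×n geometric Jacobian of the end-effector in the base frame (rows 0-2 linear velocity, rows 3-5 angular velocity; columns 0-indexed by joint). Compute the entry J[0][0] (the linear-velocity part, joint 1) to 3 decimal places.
7.330

axis z_0 = ẑ; lever o_n−o_0 = (-2.6962,-7.3301,4.0000)
cross product → J_v[:, 0] = (7.3301,-2.6962,0.0000)
J_ω[:, 0] = z_0
entry J[0][0] = 7.3301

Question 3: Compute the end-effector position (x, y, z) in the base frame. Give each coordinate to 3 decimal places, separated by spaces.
after link 1: o_1 = (-0.8660, -0.5000, 4.0000)
after link 2: o_2 = (-3.6962, -5.5981, 4.0000)
after link 3: o_3 = (-2.6962, -7.3301, 4.0000)

-2.696 -7.330 4.000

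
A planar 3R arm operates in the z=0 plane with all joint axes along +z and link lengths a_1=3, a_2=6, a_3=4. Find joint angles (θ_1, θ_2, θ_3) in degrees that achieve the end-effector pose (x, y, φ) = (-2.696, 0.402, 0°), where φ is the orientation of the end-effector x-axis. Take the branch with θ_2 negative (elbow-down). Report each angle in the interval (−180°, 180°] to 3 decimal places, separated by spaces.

-119.998 -90.003 -149.999

wrist centre = target − a_3·(cos φ, sin φ) = (-6.6960, 0.4020)
cos θ_2 = (44.9980−3²−6²)/(2·3·6) = -0.0001; θ_2 = -90.0032° (elbow-down)
β = atan2(0.4020,-6.6960) = 176.5643°; ψ = atan2(-6.0000,2.9997) = -63.4375°
θ_1 = β − ψ = 240.0018°
θ_3 = φ − θ_1 − θ_2 = -149.9986° (wrapped to (-180°,180°])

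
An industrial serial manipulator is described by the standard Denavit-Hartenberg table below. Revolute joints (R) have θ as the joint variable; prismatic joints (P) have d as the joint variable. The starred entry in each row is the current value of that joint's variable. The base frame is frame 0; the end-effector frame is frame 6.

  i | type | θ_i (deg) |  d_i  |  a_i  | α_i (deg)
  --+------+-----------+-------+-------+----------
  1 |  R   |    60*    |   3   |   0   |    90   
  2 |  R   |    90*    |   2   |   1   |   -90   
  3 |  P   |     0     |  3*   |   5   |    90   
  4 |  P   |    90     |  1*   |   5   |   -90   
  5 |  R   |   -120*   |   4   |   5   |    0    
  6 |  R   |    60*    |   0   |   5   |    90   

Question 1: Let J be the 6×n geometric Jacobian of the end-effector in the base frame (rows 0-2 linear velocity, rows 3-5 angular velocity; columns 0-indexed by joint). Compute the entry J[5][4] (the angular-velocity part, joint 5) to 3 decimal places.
-1.000

axis z_4 = (0.0000,-0.0000,-1.0000); lever o_n−o_4 = (7.5000,-4.3301,-4.0000)
cross product → J_v[:, 4] = (-4.3301,-7.5000,0.0000)
J_ω[:, 4] = z_4
entry J[5][4] = -1.0000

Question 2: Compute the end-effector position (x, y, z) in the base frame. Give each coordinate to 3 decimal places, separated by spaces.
after link 1: o_1 = (0.0000, 0.0000, 3.0000)
after link 2: o_2 = (1.7321, -1.0000, 4.0000)
after link 3: o_3 = (0.2321, -3.5981, 9.0000)
after link 4: o_4 = (-1.4019, -8.4282, 9.0000)
after link 5: o_5 = (3.5981, -8.4282, 5.0000)
after link 6: o_6 = (6.0981, -12.7583, 5.0000)

6.098 -12.758 5.000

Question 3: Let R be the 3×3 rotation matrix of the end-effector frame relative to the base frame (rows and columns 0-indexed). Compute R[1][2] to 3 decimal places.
0.500

End-effector z-axis (col 2 of R) = (0.8660,0.5000,-0.0000)
R[1][2] = 0.5000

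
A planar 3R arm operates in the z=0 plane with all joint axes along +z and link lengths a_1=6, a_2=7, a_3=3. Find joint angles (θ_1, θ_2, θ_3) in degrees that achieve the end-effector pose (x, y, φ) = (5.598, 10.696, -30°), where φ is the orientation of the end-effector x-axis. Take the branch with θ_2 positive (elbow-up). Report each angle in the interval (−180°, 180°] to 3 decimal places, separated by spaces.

59.997 30.006 -120.003

wrist centre = target − a_3·(cos φ, sin φ) = (2.9999, 12.1960)
cos θ_2 = (157.7420−6²−7²)/(2·6·7) = 0.8660; θ_2 = 30.0057° (elbow-up)
β = atan2(12.1960,2.9999) = 76.1810°; ψ = atan2(3.5006,12.0618) = 16.1839°
θ_1 = β − ψ = 59.9971°
θ_3 = φ − θ_1 − θ_2 = -120.0028° (wrapped to (-180°,180°])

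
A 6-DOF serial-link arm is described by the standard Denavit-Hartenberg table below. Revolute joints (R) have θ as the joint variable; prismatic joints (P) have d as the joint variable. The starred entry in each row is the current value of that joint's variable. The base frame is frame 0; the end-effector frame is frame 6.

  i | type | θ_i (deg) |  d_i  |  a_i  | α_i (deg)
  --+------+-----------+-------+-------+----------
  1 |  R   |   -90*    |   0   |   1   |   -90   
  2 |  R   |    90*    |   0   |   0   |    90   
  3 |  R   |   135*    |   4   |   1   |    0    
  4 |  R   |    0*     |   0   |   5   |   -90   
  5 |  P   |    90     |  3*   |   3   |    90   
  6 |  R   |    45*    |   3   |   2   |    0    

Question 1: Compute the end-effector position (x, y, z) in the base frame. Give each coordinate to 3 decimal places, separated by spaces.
3.243 -0.586 9.485

after link 1: o_1 = (0.0000, -1.0000, 0.0000)
after link 2: o_2 = (0.0000, -1.0000, 0.0000)
after link 3: o_3 = (0.7071, -5.0000, 0.7071)
after link 4: o_4 = (4.2426, -5.0000, 4.2426)
after link 5: o_5 = (2.1213, -2.0000, 6.3640)
after link 6: o_6 = (3.2426, -0.5858, 9.4853)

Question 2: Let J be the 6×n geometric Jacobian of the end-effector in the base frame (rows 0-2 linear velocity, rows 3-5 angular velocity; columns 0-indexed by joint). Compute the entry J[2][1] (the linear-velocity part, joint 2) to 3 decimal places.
axis z_1 = (1.0000,0.0000,0.0000); lever o_n−o_1 = (3.2426,0.4142,9.4853)
cross product → J_v[:, 1] = (0.0000,-9.4853,0.4142)
J_ω[:, 1] = z_1
entry J[2][1] = 0.4142

0.414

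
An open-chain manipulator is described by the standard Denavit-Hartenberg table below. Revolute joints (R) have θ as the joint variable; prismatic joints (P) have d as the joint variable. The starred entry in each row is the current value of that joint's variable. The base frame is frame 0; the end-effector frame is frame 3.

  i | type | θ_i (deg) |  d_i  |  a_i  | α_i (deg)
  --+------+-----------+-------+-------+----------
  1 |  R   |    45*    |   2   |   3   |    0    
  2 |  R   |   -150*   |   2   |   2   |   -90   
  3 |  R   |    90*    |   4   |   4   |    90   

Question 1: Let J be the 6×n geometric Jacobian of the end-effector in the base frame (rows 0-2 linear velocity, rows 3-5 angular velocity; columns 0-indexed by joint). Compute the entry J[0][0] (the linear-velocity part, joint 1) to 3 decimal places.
axis z_0 = ẑ; lever o_n−o_0 = (5.4674,-0.8458,0.0000)
cross product → J_v[:, 0] = (0.8458,5.4674,-0.0000)
J_ω[:, 0] = z_0
entry J[0][0] = 0.8458

0.846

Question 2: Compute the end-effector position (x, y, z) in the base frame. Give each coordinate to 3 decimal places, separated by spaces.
5.467 -0.846 0.000

after link 1: o_1 = (2.1213, 2.1213, 2.0000)
after link 2: o_2 = (1.6037, 0.1895, 4.0000)
after link 3: o_3 = (5.4674, -0.8458, 0.0000)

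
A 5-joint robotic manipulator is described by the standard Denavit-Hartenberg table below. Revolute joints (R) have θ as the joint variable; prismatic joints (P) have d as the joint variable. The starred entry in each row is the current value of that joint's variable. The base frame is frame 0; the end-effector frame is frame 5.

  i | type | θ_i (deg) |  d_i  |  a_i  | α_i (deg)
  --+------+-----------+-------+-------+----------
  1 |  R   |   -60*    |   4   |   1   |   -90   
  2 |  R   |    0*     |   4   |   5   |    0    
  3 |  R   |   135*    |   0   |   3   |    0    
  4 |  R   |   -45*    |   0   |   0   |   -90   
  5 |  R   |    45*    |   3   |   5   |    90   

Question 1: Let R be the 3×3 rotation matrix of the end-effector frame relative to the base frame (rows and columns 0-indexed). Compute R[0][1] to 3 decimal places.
End-effector y-axis (col 1 of R) = (-0.5000,0.8660,0.0000)
R[0][1] = -0.5000

-0.500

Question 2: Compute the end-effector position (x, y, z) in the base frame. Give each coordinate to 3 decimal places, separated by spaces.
0.842 -0.529 -1.657

after link 1: o_1 = (0.5000, -0.8660, 4.0000)
after link 2: o_2 = (6.4641, -3.1962, 4.0000)
after link 3: o_3 = (5.4034, -1.3590, 1.8787)
after link 4: o_4 = (5.4034, -1.3590, 1.8787)
after link 5: o_5 = (0.8416, -0.5287, -1.6569)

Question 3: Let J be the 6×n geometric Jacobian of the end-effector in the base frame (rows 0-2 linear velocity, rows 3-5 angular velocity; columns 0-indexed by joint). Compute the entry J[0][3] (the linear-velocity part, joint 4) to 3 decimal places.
-1.768

axis z_3 = (0.8660,0.5000,0.0000); lever o_n−o_3 = (-4.5619,0.8303,-3.5355)
cross product → J_v[:, 3] = (-1.7678,3.0619,3.0000)
J_ω[:, 3] = z_3
entry J[0][3] = -1.7678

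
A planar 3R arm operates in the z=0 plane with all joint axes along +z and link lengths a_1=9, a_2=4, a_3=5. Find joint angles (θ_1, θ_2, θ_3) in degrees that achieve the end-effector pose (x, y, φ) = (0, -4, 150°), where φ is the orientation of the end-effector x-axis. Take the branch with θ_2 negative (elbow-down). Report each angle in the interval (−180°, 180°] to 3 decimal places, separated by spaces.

wrist centre = target − a_3·(cos φ, sin φ) = (4.3301, -6.5000)
cos θ_2 = (61.0000−9²−4²)/(2·9·4) = -0.5000; θ_2 = -120.0000° (elbow-down)
β = atan2(-6.5000,4.3301) = -56.3295°; ψ = atan2(-3.4641,7.0000) = -26.3295°
θ_1 = β − ψ = -30.0000°
θ_3 = φ − θ_1 − θ_2 = -60.0000° (wrapped to (-180°,180°])

-30.000 -120.000 -60.000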